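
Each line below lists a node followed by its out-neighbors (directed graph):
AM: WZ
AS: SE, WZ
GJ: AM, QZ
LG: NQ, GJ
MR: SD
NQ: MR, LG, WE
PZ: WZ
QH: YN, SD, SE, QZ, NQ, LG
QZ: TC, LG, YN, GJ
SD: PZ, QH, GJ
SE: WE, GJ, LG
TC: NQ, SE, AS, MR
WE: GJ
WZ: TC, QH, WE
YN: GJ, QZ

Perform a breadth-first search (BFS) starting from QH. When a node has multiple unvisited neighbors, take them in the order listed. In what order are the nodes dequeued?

QH, YN, SD, SE, QZ, NQ, LG, GJ, PZ, WE, TC, MR, AM, WZ, AS

Visit QH; enqueue YN, SD, SE, QZ, NQ, LG → queue [YN, SD, SE, QZ, NQ, LG]
Visit YN; enqueue GJ → queue [SD, SE, QZ, NQ, LG, GJ]
Visit SD; enqueue PZ → queue [SE, QZ, NQ, LG, GJ, PZ]
Visit SE; enqueue WE → queue [QZ, NQ, LG, GJ, PZ, WE]
Visit QZ; enqueue TC → queue [NQ, LG, GJ, PZ, WE, TC]
Visit NQ; enqueue MR → queue [LG, GJ, PZ, WE, TC, MR]
Visit LG → queue [GJ, PZ, WE, TC, MR]
Visit GJ; enqueue AM → queue [PZ, WE, TC, MR, AM]
Visit PZ; enqueue WZ → queue [WE, TC, MR, AM, WZ]
Visit WE → queue [TC, MR, AM, WZ]
Visit TC; enqueue AS → queue [MR, AM, WZ, AS]
Visit MR → queue [AM, WZ, AS]
Visit AM → queue [WZ, AS]
Visit WZ → queue [AS]
Visit AS → queue []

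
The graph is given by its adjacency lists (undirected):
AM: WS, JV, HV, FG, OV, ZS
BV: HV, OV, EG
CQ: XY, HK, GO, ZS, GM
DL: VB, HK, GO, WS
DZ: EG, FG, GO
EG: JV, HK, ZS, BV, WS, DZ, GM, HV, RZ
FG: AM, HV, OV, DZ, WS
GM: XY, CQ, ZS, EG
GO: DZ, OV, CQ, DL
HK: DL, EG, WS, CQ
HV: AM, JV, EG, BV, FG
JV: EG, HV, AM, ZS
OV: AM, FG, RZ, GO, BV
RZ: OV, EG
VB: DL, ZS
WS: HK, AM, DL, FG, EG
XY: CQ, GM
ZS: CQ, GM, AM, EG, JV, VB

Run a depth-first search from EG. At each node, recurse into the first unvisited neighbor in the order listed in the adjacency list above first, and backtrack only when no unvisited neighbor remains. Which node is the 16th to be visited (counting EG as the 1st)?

OV

Visit EG
EG → JV
JV → HV
HV → AM
AM → WS
WS → HK
HK → DL
DL → VB
VB → ZS
ZS → CQ
CQ → XY
XY → GM
CQ → GO
GO → DZ
DZ → FG
FG → OV
OV → RZ
OV → BV

Visit order: EG, JV, HV, AM, WS, HK, DL, VB, ZS, CQ, XY, GM, GO, DZ, FG, OV, RZ, BV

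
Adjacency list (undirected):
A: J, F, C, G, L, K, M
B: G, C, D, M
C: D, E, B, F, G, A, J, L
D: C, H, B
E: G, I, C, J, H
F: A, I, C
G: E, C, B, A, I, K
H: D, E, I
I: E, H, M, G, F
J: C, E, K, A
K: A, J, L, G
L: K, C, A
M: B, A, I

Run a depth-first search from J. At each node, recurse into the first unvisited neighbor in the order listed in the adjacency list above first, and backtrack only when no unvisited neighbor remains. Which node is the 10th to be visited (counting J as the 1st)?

Visit J
J → C
C → D
D → H
H → E
E → G
G → B
B → M
M → A
A → F
F → I
A → L
L → K

Visit order: J, C, D, H, E, G, B, M, A, F, I, L, K

F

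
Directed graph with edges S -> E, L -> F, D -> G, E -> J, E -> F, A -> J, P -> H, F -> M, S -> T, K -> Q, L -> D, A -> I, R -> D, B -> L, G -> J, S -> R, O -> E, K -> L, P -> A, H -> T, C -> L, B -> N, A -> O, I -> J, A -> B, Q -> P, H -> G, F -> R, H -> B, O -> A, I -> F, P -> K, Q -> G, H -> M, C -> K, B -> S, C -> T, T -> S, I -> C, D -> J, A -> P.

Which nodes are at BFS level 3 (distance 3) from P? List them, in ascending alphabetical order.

Level 0: P
Level 1: A, H, K
Level 2: B, G, I, J, L, M, O, Q, T
Level 3: C, D, E, F, N, S
Level 4: R

C, D, E, F, N, S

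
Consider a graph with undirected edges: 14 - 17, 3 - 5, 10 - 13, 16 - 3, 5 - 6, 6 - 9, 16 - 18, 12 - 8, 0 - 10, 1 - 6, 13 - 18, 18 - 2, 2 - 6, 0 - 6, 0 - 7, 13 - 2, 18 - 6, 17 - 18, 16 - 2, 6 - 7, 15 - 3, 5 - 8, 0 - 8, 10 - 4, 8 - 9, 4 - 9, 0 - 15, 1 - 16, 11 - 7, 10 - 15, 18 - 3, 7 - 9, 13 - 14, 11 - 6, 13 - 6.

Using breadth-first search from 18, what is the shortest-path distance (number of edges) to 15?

Level 0: 18
Level 1: 2, 3, 6, 13, 16, 17
Level 2: 0, 1, 5, 7, 9, 10, 11, 14, 15
Level 3: 4, 8
Level 4: 12
15 first appears at level 2.

2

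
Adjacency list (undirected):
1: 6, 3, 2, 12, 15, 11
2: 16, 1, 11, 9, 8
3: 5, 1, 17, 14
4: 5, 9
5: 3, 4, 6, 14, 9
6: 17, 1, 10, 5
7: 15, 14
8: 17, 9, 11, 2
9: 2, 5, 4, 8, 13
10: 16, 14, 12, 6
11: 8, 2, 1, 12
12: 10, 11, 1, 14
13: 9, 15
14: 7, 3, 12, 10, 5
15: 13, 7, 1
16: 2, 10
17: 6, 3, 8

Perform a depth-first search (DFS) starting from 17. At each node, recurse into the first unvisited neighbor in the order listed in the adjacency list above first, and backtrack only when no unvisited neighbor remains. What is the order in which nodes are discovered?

Visit 17
17 → 6
6 → 1
1 → 3
3 → 5
5 → 4
4 → 9
9 → 2
2 → 16
16 → 10
10 → 14
14 → 7
7 → 15
15 → 13
14 → 12
12 → 11
11 → 8

17 → 6 → 1 → 3 → 5 → 4 → 9 → 2 → 16 → 10 → 14 → 7 → 15 → 13 → 12 → 11 → 8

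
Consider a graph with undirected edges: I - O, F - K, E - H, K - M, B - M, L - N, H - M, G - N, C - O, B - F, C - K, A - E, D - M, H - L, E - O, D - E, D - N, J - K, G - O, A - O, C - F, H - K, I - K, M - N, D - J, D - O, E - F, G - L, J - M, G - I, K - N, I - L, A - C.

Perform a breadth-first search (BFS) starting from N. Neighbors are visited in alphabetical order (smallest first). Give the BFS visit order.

N, D, G, K, L, M, E, J, O, I, C, F, H, B, A

Visit N; enqueue D, G, K, L, M → queue [D, G, K, L, M]
Visit D; enqueue E, J, O → queue [G, K, L, M, E, J, O]
Visit G; enqueue I → queue [K, L, M, E, J, O, I]
Visit K; enqueue C, F, H → queue [L, M, E, J, O, I, C, F, H]
Visit L → queue [M, E, J, O, I, C, F, H]
Visit M; enqueue B → queue [E, J, O, I, C, F, H, B]
Visit E; enqueue A → queue [J, O, I, C, F, H, B, A]
Visit J → queue [O, I, C, F, H, B, A]
Visit O → queue [I, C, F, H, B, A]
Visit I → queue [C, F, H, B, A]
Visit C → queue [F, H, B, A]
Visit F → queue [H, B, A]
Visit H → queue [B, A]
Visit B → queue [A]
Visit A → queue []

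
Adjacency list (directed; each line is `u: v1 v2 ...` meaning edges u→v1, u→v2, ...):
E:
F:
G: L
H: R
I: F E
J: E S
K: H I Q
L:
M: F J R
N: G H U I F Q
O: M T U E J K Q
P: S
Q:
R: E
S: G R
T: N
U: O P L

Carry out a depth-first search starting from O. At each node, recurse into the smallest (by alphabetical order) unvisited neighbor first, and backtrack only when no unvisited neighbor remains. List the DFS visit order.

Visit O
O → E
O → J
J → S
S → G
G → L
S → R
O → K
K → H
K → I
I → F
K → Q
O → M
O → T
T → N
N → U
U → P

O E J S G L R K H I F Q M T N U P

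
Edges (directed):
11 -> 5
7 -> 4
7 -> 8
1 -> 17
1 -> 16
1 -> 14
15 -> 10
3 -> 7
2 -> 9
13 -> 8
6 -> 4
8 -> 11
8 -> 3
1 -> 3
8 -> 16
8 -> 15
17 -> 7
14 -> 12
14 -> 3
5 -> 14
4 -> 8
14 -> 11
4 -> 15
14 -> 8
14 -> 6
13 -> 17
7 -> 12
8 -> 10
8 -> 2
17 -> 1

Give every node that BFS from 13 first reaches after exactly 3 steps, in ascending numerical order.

4, 5, 9, 12, 14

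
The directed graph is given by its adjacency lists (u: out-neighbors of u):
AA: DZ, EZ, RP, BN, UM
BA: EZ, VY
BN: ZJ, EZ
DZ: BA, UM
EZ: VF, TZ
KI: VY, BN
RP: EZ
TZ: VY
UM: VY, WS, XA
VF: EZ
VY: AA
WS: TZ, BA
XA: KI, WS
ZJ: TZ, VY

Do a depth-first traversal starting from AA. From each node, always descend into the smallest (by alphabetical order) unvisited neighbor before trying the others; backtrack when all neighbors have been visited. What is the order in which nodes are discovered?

AA, BN, EZ, TZ, VY, VF, ZJ, DZ, BA, UM, WS, XA, KI, RP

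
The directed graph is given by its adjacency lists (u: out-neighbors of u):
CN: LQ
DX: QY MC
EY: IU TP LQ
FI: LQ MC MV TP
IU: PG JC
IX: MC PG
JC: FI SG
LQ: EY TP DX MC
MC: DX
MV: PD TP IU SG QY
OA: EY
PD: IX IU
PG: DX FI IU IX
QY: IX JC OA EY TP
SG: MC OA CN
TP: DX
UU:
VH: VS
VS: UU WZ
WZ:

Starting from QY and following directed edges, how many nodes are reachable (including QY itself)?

16

BFS from QY visits: QY, IX, JC, OA, EY, TP, MC, PG, FI, SG, IU, LQ, DX, MV, CN, PD
Reachable nodes: 16 of 20 total.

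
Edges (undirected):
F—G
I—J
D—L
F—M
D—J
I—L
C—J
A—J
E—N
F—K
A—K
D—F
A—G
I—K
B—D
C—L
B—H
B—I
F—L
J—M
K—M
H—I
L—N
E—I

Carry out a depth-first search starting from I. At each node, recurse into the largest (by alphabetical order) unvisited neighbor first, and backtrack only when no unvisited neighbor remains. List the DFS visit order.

I, L, N, E, F, M, K, A, J, D, B, H, C, G

Visit I
I → L
L → N
N → E
L → F
F → M
M → K
K → A
A → J
J → D
D → B
B → H
J → C
A → G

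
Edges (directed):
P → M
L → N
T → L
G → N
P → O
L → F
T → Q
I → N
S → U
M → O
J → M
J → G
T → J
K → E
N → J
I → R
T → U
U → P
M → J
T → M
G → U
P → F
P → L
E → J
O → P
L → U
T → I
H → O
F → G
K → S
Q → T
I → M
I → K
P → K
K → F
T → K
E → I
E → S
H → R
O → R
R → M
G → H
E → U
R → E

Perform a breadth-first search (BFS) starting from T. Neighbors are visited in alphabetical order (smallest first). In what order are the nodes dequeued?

Visit T; enqueue I, J, K, L, M, Q, U → queue [I, J, K, L, M, Q, U]
Visit I; enqueue N, R → queue [J, K, L, M, Q, U, N, R]
Visit J; enqueue G → queue [K, L, M, Q, U, N, R, G]
Visit K; enqueue E, F, S → queue [L, M, Q, U, N, R, G, E, F, S]
Visit L → queue [M, Q, U, N, R, G, E, F, S]
Visit M; enqueue O → queue [Q, U, N, R, G, E, F, S, O]
Visit Q → queue [U, N, R, G, E, F, S, O]
Visit U; enqueue P → queue [N, R, G, E, F, S, O, P]
Visit N → queue [R, G, E, F, S, O, P]
Visit R → queue [G, E, F, S, O, P]
Visit G; enqueue H → queue [E, F, S, O, P, H]
Visit E → queue [F, S, O, P, H]
Visit F → queue [S, O, P, H]
Visit S → queue [O, P, H]
Visit O → queue [P, H]
Visit P → queue [H]
Visit H → queue []

T I J K L M Q U N R G E F S O P H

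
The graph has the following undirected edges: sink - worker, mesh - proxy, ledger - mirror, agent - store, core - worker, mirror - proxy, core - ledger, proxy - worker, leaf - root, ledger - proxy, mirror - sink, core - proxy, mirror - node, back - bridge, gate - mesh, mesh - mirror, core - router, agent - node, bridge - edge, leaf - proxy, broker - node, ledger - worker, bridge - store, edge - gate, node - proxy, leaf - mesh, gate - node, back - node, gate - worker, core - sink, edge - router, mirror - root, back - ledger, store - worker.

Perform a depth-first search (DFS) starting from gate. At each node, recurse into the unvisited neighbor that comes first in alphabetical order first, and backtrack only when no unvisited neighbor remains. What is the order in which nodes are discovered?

gate → edge → bridge → back → ledger → core → proxy → leaf → mesh → mirror → node → agent → store → worker → sink → broker → root → router

Visit gate
gate → edge
edge → bridge
bridge → back
back → ledger
ledger → core
core → proxy
proxy → leaf
leaf → mesh
mesh → mirror
mirror → node
node → agent
agent → store
store → worker
worker → sink
node → broker
mirror → root
core → router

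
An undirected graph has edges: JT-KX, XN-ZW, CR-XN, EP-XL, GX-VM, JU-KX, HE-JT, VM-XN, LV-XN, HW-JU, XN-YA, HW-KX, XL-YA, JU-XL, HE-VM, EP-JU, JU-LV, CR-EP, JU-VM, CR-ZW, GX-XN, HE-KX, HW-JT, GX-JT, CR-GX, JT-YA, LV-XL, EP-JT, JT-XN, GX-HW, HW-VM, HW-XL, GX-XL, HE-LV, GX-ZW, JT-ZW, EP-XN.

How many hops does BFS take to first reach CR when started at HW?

2

Level 0: HW
Level 1: GX, JT, JU, KX, VM, XL
Level 2: CR, EP, HE, LV, XN, YA, ZW
CR first appears at level 2.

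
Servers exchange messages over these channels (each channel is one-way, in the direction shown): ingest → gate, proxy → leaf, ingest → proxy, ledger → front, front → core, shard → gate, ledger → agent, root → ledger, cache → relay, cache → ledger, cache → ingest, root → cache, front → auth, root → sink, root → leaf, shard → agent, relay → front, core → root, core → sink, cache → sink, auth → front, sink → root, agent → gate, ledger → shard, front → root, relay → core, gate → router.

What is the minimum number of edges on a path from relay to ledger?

3

Level 0: relay
Level 1: core, front
Level 2: auth, root, sink
Level 3: cache, leaf, ledger
Level 4: agent, ingest, shard
Level 5: gate, proxy
Level 6: router
ledger first appears at level 3.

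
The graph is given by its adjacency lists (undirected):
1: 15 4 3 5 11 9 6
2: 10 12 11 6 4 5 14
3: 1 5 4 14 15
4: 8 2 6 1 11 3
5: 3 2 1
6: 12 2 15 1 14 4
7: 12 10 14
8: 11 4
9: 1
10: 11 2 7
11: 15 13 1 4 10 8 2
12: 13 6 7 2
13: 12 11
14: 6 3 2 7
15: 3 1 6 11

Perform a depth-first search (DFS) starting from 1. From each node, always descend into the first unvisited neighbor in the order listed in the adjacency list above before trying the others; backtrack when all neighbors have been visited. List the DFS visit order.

Visit 1
1 → 15
15 → 3
3 → 5
5 → 2
2 → 10
10 → 11
11 → 13
13 → 12
12 → 6
6 → 14
14 → 7
6 → 4
4 → 8
1 → 9

1, 15, 3, 5, 2, 10, 11, 13, 12, 6, 14, 7, 4, 8, 9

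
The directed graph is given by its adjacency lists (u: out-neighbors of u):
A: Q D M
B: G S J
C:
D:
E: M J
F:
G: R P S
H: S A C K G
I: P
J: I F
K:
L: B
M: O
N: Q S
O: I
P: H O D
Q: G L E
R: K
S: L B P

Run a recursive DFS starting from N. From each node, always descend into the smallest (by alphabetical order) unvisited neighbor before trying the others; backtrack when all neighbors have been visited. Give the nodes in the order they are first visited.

N → Q → E → J → F → I → P → D → H → A → M → O → C → G → R → K → S → B → L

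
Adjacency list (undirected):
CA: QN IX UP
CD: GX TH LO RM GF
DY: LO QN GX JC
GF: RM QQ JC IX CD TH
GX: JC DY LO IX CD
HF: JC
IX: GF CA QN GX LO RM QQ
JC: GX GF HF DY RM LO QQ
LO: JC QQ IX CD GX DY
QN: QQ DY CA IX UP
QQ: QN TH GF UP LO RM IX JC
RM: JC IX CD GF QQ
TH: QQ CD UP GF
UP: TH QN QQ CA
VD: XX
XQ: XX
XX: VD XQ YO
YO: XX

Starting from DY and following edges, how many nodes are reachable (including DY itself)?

14

BFS from DY visits: DY, LO, QN, GX, JC, QQ, IX, CD, CA, UP, GF, HF, RM, TH
Reachable nodes: 14 of 18 total.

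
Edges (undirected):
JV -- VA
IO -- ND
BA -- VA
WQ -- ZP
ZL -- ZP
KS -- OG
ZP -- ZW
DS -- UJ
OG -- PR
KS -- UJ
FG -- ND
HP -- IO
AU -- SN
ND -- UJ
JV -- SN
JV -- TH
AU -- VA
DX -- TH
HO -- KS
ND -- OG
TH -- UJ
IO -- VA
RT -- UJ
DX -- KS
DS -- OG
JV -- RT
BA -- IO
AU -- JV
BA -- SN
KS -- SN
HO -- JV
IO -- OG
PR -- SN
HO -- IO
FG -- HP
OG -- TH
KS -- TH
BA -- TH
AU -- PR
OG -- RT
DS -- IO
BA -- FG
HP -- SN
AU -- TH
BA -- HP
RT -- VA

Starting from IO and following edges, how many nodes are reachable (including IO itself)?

18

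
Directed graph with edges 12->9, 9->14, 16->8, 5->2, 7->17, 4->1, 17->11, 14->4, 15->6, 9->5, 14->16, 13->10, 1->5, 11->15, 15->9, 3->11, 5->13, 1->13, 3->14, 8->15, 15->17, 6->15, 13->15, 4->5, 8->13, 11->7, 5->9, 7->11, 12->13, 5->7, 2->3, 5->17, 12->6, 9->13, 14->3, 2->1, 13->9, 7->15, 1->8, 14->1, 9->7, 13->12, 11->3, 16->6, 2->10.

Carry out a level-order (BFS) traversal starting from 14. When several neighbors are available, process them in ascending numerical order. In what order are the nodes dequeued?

Visit 14; enqueue 1, 3, 4, 16 → queue [1, 3, 4, 16]
Visit 1; enqueue 5, 8, 13 → queue [3, 4, 16, 5, 8, 13]
Visit 3; enqueue 11 → queue [4, 16, 5, 8, 13, 11]
Visit 4 → queue [16, 5, 8, 13, 11]
Visit 16; enqueue 6 → queue [5, 8, 13, 11, 6]
Visit 5; enqueue 2, 7, 9, 17 → queue [8, 13, 11, 6, 2, 7, 9, 17]
Visit 8; enqueue 15 → queue [13, 11, 6, 2, 7, 9, 17, 15]
Visit 13; enqueue 10, 12 → queue [11, 6, 2, 7, 9, 17, 15, 10, 12]
Visit 11 → queue [6, 2, 7, 9, 17, 15, 10, 12]
Visit 6 → queue [2, 7, 9, 17, 15, 10, 12]
Visit 2 → queue [7, 9, 17, 15, 10, 12]
Visit 7 → queue [9, 17, 15, 10, 12]
Visit 9 → queue [17, 15, 10, 12]
Visit 17 → queue [15, 10, 12]
Visit 15 → queue [10, 12]
Visit 10 → queue [12]
Visit 12 → queue []

14 1 3 4 16 5 8 13 11 6 2 7 9 17 15 10 12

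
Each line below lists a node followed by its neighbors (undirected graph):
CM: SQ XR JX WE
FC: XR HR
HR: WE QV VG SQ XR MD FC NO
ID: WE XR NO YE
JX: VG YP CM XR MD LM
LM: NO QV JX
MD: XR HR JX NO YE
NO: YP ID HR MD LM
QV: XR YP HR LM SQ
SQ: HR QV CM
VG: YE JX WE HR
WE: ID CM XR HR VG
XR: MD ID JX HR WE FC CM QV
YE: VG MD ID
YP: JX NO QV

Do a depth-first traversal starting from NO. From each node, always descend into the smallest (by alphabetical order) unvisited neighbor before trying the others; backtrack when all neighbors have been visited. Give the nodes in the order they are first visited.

Visit NO
NO → HR
HR → FC
FC → XR
XR → CM
CM → JX
JX → LM
LM → QV
QV → SQ
QV → YP
JX → MD
MD → YE
YE → ID
ID → WE
WE → VG

NO → HR → FC → XR → CM → JX → LM → QV → SQ → YP → MD → YE → ID → WE → VG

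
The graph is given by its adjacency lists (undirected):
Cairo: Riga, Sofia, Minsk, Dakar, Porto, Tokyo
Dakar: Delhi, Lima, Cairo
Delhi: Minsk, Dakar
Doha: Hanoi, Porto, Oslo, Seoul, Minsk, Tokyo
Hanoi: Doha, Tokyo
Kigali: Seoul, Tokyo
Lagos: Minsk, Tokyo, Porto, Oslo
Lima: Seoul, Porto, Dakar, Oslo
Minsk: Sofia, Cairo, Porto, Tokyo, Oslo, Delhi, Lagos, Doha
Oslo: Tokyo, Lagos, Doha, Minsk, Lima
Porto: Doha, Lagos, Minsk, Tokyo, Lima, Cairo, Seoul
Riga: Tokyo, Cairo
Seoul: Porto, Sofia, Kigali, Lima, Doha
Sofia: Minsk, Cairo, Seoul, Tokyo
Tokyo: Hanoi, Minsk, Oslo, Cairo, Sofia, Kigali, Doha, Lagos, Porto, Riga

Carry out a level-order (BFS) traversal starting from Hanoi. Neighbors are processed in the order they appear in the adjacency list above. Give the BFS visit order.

Visit Hanoi; enqueue Doha, Tokyo → queue [Doha, Tokyo]
Visit Doha; enqueue Porto, Oslo, Seoul, Minsk → queue [Tokyo, Porto, Oslo, Seoul, Minsk]
Visit Tokyo; enqueue Cairo, Sofia, Kigali, Lagos, Riga → queue [Porto, Oslo, Seoul, Minsk, Cairo, Sofia, Kigali, Lagos, Riga]
Visit Porto; enqueue Lima → queue [Oslo, Seoul, Minsk, Cairo, Sofia, Kigali, Lagos, Riga, Lima]
Visit Oslo → queue [Seoul, Minsk, Cairo, Sofia, Kigali, Lagos, Riga, Lima]
Visit Seoul → queue [Minsk, Cairo, Sofia, Kigali, Lagos, Riga, Lima]
Visit Minsk; enqueue Delhi → queue [Cairo, Sofia, Kigali, Lagos, Riga, Lima, Delhi]
Visit Cairo; enqueue Dakar → queue [Sofia, Kigali, Lagos, Riga, Lima, Delhi, Dakar]
Visit Sofia → queue [Kigali, Lagos, Riga, Lima, Delhi, Dakar]
Visit Kigali → queue [Lagos, Riga, Lima, Delhi, Dakar]
Visit Lagos → queue [Riga, Lima, Delhi, Dakar]
Visit Riga → queue [Lima, Delhi, Dakar]
Visit Lima → queue [Delhi, Dakar]
Visit Delhi → queue [Dakar]
Visit Dakar → queue []

Hanoi, Doha, Tokyo, Porto, Oslo, Seoul, Minsk, Cairo, Sofia, Kigali, Lagos, Riga, Lima, Delhi, Dakar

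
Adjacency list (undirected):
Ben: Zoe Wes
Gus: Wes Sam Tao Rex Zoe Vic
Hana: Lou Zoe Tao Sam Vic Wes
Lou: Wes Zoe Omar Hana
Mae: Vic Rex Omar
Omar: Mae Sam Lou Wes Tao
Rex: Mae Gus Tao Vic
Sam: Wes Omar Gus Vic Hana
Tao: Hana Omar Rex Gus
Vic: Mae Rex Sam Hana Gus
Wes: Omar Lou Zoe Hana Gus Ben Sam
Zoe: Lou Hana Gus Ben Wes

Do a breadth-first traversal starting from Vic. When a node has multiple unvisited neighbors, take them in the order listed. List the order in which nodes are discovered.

Vic, Mae, Rex, Sam, Hana, Gus, Omar, Tao, Wes, Lou, Zoe, Ben

Visit Vic; enqueue Mae, Rex, Sam, Hana, Gus → queue [Mae, Rex, Sam, Hana, Gus]
Visit Mae; enqueue Omar → queue [Rex, Sam, Hana, Gus, Omar]
Visit Rex; enqueue Tao → queue [Sam, Hana, Gus, Omar, Tao]
Visit Sam; enqueue Wes → queue [Hana, Gus, Omar, Tao, Wes]
Visit Hana; enqueue Lou, Zoe → queue [Gus, Omar, Tao, Wes, Lou, Zoe]
Visit Gus → queue [Omar, Tao, Wes, Lou, Zoe]
Visit Omar → queue [Tao, Wes, Lou, Zoe]
Visit Tao → queue [Wes, Lou, Zoe]
Visit Wes; enqueue Ben → queue [Lou, Zoe, Ben]
Visit Lou → queue [Zoe, Ben]
Visit Zoe → queue [Ben]
Visit Ben → queue []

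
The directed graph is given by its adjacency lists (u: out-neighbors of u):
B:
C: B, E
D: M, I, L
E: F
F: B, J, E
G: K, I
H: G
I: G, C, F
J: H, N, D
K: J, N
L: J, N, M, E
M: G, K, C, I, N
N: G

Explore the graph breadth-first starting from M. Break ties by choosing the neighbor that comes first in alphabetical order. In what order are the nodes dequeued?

Visit M; enqueue C, G, I, K, N → queue [C, G, I, K, N]
Visit C; enqueue B, E → queue [G, I, K, N, B, E]
Visit G → queue [I, K, N, B, E]
Visit I; enqueue F → queue [K, N, B, E, F]
Visit K; enqueue J → queue [N, B, E, F, J]
Visit N → queue [B, E, F, J]
Visit B → queue [E, F, J]
Visit E → queue [F, J]
Visit F → queue [J]
Visit J; enqueue D, H → queue [D, H]
Visit D; enqueue L → queue [H, L]
Visit H → queue [L]
Visit L → queue []

M → C → G → I → K → N → B → E → F → J → D → H → L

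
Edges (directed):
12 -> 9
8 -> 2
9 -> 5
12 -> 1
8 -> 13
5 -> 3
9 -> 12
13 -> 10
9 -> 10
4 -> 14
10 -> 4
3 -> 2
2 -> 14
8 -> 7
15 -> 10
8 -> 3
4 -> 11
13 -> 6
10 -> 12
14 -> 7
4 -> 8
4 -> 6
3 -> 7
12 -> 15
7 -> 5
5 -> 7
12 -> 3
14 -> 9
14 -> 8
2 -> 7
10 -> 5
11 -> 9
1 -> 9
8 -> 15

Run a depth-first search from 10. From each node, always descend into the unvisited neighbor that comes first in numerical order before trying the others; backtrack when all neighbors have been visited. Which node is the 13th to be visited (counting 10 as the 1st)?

Visit 10
10 → 4
4 → 6
4 → 8
8 → 2
2 → 7
7 → 5
5 → 3
2 → 14
14 → 9
9 → 12
12 → 1
12 → 15
8 → 13
4 → 11

Visit order: 10, 4, 6, 8, 2, 7, 5, 3, 14, 9, 12, 1, 15, 13, 11

15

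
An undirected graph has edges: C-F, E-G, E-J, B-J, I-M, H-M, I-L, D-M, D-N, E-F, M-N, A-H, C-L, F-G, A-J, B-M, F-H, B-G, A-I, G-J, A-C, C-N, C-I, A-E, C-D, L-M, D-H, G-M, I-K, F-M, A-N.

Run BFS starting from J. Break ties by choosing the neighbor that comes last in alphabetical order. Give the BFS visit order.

J, G, E, B, A, M, F, N, I, H, C, L, D, K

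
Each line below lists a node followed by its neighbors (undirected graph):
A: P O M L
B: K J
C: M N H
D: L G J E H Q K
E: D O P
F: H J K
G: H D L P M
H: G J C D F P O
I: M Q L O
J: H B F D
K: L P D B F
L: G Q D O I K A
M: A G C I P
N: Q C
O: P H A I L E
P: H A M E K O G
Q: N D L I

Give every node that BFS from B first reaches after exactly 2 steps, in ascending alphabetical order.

D, F, H, L, P

Level 0: B
Level 1: J, K
Level 2: D, F, H, L, P
Level 3: A, C, E, G, I, M, O, Q
Level 4: N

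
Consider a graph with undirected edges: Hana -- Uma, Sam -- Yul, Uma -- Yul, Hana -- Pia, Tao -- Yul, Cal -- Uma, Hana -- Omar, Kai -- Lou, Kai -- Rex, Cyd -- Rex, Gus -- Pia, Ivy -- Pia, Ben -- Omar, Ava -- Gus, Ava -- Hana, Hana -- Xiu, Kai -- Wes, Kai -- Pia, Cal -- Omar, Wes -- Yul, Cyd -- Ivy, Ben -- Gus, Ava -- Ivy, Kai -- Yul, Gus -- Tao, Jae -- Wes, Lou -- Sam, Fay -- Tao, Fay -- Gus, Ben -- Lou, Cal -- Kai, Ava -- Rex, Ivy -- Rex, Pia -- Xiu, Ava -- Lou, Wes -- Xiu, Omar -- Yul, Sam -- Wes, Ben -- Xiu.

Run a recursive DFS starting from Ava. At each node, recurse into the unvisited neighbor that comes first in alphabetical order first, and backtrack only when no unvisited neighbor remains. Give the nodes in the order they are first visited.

Visit Ava
Ava → Gus
Gus → Ben
Ben → Lou
Lou → Kai
Kai → Cal
Cal → Omar
Omar → Hana
Hana → Pia
Pia → Ivy
Ivy → Cyd
Cyd → Rex
Pia → Xiu
Xiu → Wes
Wes → Jae
Wes → Sam
Sam → Yul
Yul → Tao
Tao → Fay
Yul → Uma

Ava, Gus, Ben, Lou, Kai, Cal, Omar, Hana, Pia, Ivy, Cyd, Rex, Xiu, Wes, Jae, Sam, Yul, Tao, Fay, Uma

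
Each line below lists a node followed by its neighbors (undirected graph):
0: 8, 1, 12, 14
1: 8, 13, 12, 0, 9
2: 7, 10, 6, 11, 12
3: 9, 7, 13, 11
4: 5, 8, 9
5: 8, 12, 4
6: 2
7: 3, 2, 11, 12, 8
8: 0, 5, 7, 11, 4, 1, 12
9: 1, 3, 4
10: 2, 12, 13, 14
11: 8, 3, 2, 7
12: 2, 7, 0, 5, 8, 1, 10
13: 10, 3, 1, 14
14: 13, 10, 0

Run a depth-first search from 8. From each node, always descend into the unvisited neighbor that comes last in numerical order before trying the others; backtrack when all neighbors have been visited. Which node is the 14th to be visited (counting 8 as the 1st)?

Visit 8
8 → 12
12 → 10
10 → 14
14 → 13
13 → 3
3 → 11
11 → 7
7 → 2
2 → 6
3 → 9
9 → 4
4 → 5
9 → 1
1 → 0

Visit order: 8, 12, 10, 14, 13, 3, 11, 7, 2, 6, 9, 4, 5, 1, 0

1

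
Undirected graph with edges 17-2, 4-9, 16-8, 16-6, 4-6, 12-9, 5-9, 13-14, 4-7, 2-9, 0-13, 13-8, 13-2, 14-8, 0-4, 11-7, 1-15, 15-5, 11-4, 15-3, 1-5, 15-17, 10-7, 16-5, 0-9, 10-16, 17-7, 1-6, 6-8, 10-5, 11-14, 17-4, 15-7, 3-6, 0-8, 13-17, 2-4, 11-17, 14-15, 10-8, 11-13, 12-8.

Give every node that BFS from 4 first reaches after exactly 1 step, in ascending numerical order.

Level 0: 4
Level 1: 0, 2, 6, 7, 9, 11, 17
Level 2: 1, 3, 5, 8, 10, 12, 13, 14, 15, 16

0, 2, 6, 7, 9, 11, 17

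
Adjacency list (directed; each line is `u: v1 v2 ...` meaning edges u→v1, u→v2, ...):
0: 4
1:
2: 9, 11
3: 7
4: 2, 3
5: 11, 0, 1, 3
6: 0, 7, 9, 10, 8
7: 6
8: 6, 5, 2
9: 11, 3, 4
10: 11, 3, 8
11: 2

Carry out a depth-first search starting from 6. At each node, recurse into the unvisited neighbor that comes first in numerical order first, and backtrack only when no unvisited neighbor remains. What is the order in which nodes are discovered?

Visit 6
6 → 0
0 → 4
4 → 2
2 → 9
9 → 3
3 → 7
9 → 11
6 → 8
8 → 5
5 → 1
6 → 10

6, 0, 4, 2, 9, 3, 7, 11, 8, 5, 1, 10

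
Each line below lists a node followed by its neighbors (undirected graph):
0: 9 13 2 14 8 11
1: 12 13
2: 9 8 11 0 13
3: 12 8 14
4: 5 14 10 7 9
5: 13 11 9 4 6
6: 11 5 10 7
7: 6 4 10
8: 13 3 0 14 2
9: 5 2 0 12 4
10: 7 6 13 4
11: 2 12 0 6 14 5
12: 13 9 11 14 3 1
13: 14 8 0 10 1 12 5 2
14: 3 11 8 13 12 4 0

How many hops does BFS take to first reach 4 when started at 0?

Level 0: 0
Level 1: 2, 8, 9, 11, 13, 14
Level 2: 1, 3, 4, 5, 6, 10, 12
Level 3: 7
4 first appears at level 2.

2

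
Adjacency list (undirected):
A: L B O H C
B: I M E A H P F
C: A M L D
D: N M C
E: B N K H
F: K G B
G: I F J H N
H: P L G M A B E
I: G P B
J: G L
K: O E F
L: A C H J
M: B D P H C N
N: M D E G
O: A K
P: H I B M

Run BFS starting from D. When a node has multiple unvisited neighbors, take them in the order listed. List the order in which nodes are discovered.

D → N → M → C → E → G → B → P → H → A → L → K → I → F → J → O

Visit D; enqueue N, M, C → queue [N, M, C]
Visit N; enqueue E, G → queue [M, C, E, G]
Visit M; enqueue B, P, H → queue [C, E, G, B, P, H]
Visit C; enqueue A, L → queue [E, G, B, P, H, A, L]
Visit E; enqueue K → queue [G, B, P, H, A, L, K]
Visit G; enqueue I, F, J → queue [B, P, H, A, L, K, I, F, J]
Visit B → queue [P, H, A, L, K, I, F, J]
Visit P → queue [H, A, L, K, I, F, J]
Visit H → queue [A, L, K, I, F, J]
Visit A; enqueue O → queue [L, K, I, F, J, O]
Visit L → queue [K, I, F, J, O]
Visit K → queue [I, F, J, O]
Visit I → queue [F, J, O]
Visit F → queue [J, O]
Visit J → queue [O]
Visit O → queue []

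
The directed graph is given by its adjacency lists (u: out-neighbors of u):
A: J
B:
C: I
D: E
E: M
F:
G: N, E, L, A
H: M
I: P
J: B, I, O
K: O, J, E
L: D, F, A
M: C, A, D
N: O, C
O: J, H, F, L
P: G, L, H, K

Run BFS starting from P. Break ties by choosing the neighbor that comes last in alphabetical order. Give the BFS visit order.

Visit P; enqueue L, K, H, G → queue [L, K, H, G]
Visit L; enqueue F, D, A → queue [K, H, G, F, D, A]
Visit K; enqueue O, J, E → queue [H, G, F, D, A, O, J, E]
Visit H; enqueue M → queue [G, F, D, A, O, J, E, M]
Visit G; enqueue N → queue [F, D, A, O, J, E, M, N]
Visit F → queue [D, A, O, J, E, M, N]
Visit D → queue [A, O, J, E, M, N]
Visit A → queue [O, J, E, M, N]
Visit O → queue [J, E, M, N]
Visit J; enqueue I, B → queue [E, M, N, I, B]
Visit E → queue [M, N, I, B]
Visit M; enqueue C → queue [N, I, B, C]
Visit N → queue [I, B, C]
Visit I → queue [B, C]
Visit B → queue [C]
Visit C → queue []

P → L → K → H → G → F → D → A → O → J → E → M → N → I → B → C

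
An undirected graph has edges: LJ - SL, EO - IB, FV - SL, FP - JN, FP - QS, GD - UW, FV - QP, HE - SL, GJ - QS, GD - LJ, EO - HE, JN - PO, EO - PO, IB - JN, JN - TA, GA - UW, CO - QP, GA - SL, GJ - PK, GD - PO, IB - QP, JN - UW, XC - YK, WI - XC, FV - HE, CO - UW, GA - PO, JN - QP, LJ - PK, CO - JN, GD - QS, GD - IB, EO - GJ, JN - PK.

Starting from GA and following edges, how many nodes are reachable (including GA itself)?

18

BFS from GA visits: GA, UW, SL, PO, JN, GD, CO, LJ, HE, FV, EO, TA, QP, PK, IB, FP, QS, GJ
Reachable nodes: 18 of 21 total.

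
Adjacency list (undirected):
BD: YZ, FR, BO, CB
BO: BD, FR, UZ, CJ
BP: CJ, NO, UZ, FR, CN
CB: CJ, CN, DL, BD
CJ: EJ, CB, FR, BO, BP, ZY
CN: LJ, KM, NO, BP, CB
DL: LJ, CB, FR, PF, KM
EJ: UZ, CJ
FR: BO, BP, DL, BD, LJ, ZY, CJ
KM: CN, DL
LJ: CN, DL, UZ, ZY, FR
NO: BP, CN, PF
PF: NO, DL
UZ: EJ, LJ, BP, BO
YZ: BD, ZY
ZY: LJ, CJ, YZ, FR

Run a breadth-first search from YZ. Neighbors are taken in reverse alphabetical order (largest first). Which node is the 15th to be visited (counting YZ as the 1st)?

Visit YZ; enqueue ZY, BD → queue [ZY, BD]
Visit ZY; enqueue LJ, FR, CJ → queue [BD, LJ, FR, CJ]
Visit BD; enqueue CB, BO → queue [LJ, FR, CJ, CB, BO]
Visit LJ; enqueue UZ, DL, CN → queue [FR, CJ, CB, BO, UZ, DL, CN]
Visit FR; enqueue BP → queue [CJ, CB, BO, UZ, DL, CN, BP]
Visit CJ; enqueue EJ → queue [CB, BO, UZ, DL, CN, BP, EJ]
Visit CB → queue [BO, UZ, DL, CN, BP, EJ]
Visit BO → queue [UZ, DL, CN, BP, EJ]
Visit UZ → queue [DL, CN, BP, EJ]
Visit DL; enqueue PF, KM → queue [CN, BP, EJ, PF, KM]
Visit CN; enqueue NO → queue [BP, EJ, PF, KM, NO]
Visit BP → queue [EJ, PF, KM, NO]
Visit EJ → queue [PF, KM, NO]
Visit PF → queue [KM, NO]
Visit KM → queue [NO]
Visit NO → queue []

Visit order: YZ, ZY, BD, LJ, FR, CJ, CB, BO, UZ, DL, CN, BP, EJ, PF, KM, NO

KM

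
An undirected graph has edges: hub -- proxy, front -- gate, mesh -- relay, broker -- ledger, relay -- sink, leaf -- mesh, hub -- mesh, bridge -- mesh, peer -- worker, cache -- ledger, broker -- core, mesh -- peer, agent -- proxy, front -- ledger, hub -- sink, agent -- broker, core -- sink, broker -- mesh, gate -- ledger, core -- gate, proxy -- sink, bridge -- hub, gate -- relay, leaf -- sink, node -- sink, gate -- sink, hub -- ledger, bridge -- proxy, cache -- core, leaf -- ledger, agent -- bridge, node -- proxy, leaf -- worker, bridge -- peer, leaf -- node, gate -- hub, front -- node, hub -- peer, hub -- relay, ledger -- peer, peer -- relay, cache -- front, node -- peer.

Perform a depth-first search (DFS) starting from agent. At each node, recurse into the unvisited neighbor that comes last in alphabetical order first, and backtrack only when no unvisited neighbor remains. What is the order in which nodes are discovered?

Visit agent
agent → proxy
proxy → sink
sink → relay
relay → peer
peer → worker
worker → leaf
leaf → node
node → front
front → ledger
ledger → hub
hub → mesh
mesh → broker
broker → core
core → gate
core → cache
mesh → bridge

agent -> proxy -> sink -> relay -> peer -> worker -> leaf -> node -> front -> ledger -> hub -> mesh -> broker -> core -> gate -> cache -> bridge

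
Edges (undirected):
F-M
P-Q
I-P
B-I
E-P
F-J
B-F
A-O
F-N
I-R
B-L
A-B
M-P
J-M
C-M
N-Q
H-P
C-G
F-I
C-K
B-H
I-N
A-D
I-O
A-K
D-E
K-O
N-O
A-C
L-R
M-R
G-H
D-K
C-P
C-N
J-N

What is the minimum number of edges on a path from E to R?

3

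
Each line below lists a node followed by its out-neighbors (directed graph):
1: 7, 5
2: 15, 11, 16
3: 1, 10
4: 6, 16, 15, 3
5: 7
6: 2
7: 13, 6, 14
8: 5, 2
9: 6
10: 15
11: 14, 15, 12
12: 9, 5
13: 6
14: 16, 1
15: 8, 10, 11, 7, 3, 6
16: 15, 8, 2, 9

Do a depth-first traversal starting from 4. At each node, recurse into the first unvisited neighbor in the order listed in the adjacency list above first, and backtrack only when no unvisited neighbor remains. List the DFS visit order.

4 6 2 15 8 5 7 13 14 16 9 1 10 11 12 3

Visit 4
4 → 6
6 → 2
2 → 15
15 → 8
8 → 5
5 → 7
7 → 13
7 → 14
14 → 16
16 → 9
14 → 1
15 → 10
15 → 11
11 → 12
15 → 3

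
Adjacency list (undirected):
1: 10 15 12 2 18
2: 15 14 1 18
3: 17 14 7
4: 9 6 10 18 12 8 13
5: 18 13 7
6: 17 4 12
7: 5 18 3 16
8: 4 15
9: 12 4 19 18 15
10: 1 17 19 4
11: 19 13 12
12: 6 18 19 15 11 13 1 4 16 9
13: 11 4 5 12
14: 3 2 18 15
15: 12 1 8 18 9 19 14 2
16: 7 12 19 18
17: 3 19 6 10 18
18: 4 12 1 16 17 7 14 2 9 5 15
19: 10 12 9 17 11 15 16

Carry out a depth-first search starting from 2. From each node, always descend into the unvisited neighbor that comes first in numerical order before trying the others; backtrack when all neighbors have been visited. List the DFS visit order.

2, 1, 10, 4, 6, 12, 9, 15, 8, 14, 3, 7, 5, 13, 11, 19, 16, 18, 17

Visit 2
2 → 1
1 → 10
10 → 4
4 → 6
6 → 12
12 → 9
9 → 15
15 → 8
15 → 14
14 → 3
3 → 7
7 → 5
5 → 13
13 → 11
11 → 19
19 → 16
16 → 18
18 → 17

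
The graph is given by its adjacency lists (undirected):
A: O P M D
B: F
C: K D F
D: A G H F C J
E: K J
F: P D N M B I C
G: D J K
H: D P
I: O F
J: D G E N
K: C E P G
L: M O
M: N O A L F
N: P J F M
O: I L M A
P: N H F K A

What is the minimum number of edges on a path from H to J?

Level 0: H
Level 1: D, P
Level 2: A, C, F, G, J, K, N
Level 3: B, E, I, M, O
Level 4: L
J first appears at level 2.

2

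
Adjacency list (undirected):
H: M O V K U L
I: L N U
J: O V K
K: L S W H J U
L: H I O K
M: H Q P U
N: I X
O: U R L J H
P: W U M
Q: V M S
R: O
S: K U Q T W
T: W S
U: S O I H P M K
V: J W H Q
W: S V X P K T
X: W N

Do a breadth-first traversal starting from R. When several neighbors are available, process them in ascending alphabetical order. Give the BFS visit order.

R -> O -> H -> J -> L -> U -> K -> M -> V -> I -> P -> S -> W -> Q -> N -> T -> X

Visit R; enqueue O → queue [O]
Visit O; enqueue H, J, L, U → queue [H, J, L, U]
Visit H; enqueue K, M, V → queue [J, L, U, K, M, V]
Visit J → queue [L, U, K, M, V]
Visit L; enqueue I → queue [U, K, M, V, I]
Visit U; enqueue P, S → queue [K, M, V, I, P, S]
Visit K; enqueue W → queue [M, V, I, P, S, W]
Visit M; enqueue Q → queue [V, I, P, S, W, Q]
Visit V → queue [I, P, S, W, Q]
Visit I; enqueue N → queue [P, S, W, Q, N]
Visit P → queue [S, W, Q, N]
Visit S; enqueue T → queue [W, Q, N, T]
Visit W; enqueue X → queue [Q, N, T, X]
Visit Q → queue [N, T, X]
Visit N → queue [T, X]
Visit T → queue [X]
Visit X → queue []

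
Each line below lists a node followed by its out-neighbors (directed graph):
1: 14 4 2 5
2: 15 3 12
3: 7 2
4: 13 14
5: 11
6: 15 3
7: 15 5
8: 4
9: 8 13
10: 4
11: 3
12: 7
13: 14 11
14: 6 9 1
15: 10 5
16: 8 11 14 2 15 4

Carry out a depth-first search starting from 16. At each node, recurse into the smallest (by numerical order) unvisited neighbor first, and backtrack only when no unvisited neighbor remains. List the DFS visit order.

Visit 16
16 → 2
2 → 3
3 → 7
7 → 5
5 → 11
7 → 15
15 → 10
10 → 4
4 → 13
13 → 14
14 → 1
14 → 6
14 → 9
9 → 8
2 → 12

16 → 2 → 3 → 7 → 5 → 11 → 15 → 10 → 4 → 13 → 14 → 1 → 6 → 9 → 8 → 12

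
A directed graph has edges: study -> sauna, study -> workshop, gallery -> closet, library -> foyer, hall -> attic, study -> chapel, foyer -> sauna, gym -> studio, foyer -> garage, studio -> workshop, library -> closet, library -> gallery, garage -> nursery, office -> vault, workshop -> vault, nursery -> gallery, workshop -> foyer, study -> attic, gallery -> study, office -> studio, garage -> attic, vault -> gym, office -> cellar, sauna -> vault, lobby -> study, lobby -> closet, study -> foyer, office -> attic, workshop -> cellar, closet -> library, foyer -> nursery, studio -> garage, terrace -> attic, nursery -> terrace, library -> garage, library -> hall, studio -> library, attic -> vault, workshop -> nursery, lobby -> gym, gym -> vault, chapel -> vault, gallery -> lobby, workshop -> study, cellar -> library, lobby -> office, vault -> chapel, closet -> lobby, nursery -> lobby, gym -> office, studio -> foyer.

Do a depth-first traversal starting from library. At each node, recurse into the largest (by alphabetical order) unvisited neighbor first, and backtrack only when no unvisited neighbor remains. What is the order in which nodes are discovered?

library, hall, attic, vault, gym, studio, workshop, study, sauna, foyer, nursery, terrace, lobby, office, cellar, closet, gallery, garage, chapel

Visit library
library → hall
hall → attic
attic → vault
vault → gym
gym → studio
studio → workshop
workshop → study
study → sauna
study → foyer
foyer → nursery
nursery → terrace
nursery → lobby
lobby → office
office → cellar
lobby → closet
nursery → gallery
foyer → garage
study → chapel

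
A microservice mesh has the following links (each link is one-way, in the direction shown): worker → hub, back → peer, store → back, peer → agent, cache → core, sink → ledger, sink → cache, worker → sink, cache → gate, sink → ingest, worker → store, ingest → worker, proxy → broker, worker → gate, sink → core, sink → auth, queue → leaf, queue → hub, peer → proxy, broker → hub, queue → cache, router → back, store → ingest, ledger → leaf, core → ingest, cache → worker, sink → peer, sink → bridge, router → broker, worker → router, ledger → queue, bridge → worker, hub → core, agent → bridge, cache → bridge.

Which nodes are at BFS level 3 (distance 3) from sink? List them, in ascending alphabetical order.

Level 0: sink
Level 1: auth, bridge, cache, core, ingest, ledger, peer
Level 2: agent, gate, leaf, proxy, queue, worker
Level 3: broker, hub, router, store
Level 4: back

broker, hub, router, store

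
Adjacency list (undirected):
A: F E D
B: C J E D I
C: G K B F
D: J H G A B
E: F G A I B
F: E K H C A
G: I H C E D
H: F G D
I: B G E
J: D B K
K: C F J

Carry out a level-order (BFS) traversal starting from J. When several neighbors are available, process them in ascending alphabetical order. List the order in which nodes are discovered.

Visit J; enqueue B, D, K → queue [B, D, K]
Visit B; enqueue C, E, I → queue [D, K, C, E, I]
Visit D; enqueue A, G, H → queue [K, C, E, I, A, G, H]
Visit K; enqueue F → queue [C, E, I, A, G, H, F]
Visit C → queue [E, I, A, G, H, F]
Visit E → queue [I, A, G, H, F]
Visit I → queue [A, G, H, F]
Visit A → queue [G, H, F]
Visit G → queue [H, F]
Visit H → queue [F]
Visit F → queue []

J → B → D → K → C → E → I → A → G → H → F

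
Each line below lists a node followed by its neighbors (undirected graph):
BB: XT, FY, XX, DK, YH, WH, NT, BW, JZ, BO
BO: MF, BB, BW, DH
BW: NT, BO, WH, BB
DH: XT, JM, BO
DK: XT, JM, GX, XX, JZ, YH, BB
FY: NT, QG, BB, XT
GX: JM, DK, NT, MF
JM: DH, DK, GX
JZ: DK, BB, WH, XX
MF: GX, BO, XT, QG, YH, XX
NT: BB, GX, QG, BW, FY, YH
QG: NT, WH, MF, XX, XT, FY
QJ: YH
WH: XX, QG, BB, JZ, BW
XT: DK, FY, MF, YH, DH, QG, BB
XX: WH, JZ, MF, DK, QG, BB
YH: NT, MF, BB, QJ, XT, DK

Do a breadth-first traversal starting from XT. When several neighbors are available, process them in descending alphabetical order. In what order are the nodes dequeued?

XT YH QG MF FY DK DH BB QJ NT XX WH GX BO JZ JM BW

Visit XT; enqueue YH, QG, MF, FY, DK, DH, BB → queue [YH, QG, MF, FY, DK, DH, BB]
Visit YH; enqueue QJ, NT → queue [QG, MF, FY, DK, DH, BB, QJ, NT]
Visit QG; enqueue XX, WH → queue [MF, FY, DK, DH, BB, QJ, NT, XX, WH]
Visit MF; enqueue GX, BO → queue [FY, DK, DH, BB, QJ, NT, XX, WH, GX, BO]
Visit FY → queue [DK, DH, BB, QJ, NT, XX, WH, GX, BO]
Visit DK; enqueue JZ, JM → queue [DH, BB, QJ, NT, XX, WH, GX, BO, JZ, JM]
Visit DH → queue [BB, QJ, NT, XX, WH, GX, BO, JZ, JM]
Visit BB; enqueue BW → queue [QJ, NT, XX, WH, GX, BO, JZ, JM, BW]
Visit QJ → queue [NT, XX, WH, GX, BO, JZ, JM, BW]
Visit NT → queue [XX, WH, GX, BO, JZ, JM, BW]
Visit XX → queue [WH, GX, BO, JZ, JM, BW]
Visit WH → queue [GX, BO, JZ, JM, BW]
Visit GX → queue [BO, JZ, JM, BW]
Visit BO → queue [JZ, JM, BW]
Visit JZ → queue [JM, BW]
Visit JM → queue [BW]
Visit BW → queue []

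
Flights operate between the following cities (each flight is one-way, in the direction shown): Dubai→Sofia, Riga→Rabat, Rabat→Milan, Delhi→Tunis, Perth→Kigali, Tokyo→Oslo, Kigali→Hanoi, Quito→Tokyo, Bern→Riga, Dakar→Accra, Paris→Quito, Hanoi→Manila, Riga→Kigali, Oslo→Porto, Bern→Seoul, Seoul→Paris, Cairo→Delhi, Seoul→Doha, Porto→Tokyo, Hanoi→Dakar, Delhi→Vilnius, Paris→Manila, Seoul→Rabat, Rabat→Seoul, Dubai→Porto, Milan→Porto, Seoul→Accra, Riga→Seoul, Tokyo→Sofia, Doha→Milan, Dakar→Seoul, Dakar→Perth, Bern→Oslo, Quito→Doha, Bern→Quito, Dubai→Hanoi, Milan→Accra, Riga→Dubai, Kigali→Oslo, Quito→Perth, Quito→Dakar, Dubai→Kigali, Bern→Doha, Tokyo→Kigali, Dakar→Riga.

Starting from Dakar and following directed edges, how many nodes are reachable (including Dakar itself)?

18

BFS from Dakar visits: Dakar, Accra, Perth, Riga, Seoul, Kigali, Dubai, Rabat, Doha, Paris, Hanoi, Oslo, Porto, Sofia, Milan, Manila, Quito, Tokyo
Reachable nodes: 18 of 23 total.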